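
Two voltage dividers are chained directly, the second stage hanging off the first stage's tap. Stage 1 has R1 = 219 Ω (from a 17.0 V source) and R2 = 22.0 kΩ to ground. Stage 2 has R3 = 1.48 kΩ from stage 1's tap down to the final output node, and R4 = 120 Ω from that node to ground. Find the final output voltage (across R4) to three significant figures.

Stage 2 presents R3+R4 = 1600 Ω as a load on stage 1's tap.
Stage 1's lower leg becomes R2‖(R3+R4) = 1492 Ω, so V_mid = 17.0 × 1492/1711 = 14.82 V.
Stage 2 is itself unloaded: V_out = V_mid × R4/(R3+R4) = 14.82 × 120/1600 = 1.11 V.

V_out ≈ 1.11 V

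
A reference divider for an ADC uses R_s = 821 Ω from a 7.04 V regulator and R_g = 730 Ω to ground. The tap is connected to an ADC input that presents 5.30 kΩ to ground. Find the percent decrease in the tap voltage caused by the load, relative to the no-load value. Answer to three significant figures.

6.80 %

The divider's output (Thévenin) resistance is R_s‖R_g = 386.4 Ω.
Fractional drop under load = R_th/(R_th + R_L) = 386.4 / (386.4 + 5300) = 0.06795.
So the output falls by 6.80 %.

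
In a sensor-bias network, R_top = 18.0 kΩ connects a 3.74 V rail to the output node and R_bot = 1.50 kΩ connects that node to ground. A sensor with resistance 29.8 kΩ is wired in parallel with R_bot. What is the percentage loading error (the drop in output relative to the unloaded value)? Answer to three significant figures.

4.44 %

The divider's output (Thévenin) resistance is R_top‖R_bot = 1.385 kΩ.
Fractional drop under load = R_th/(R_th + R_L) = 1.385 / (1.385 + 29.8) = 0.04440.
So the output falls by 4.44 %.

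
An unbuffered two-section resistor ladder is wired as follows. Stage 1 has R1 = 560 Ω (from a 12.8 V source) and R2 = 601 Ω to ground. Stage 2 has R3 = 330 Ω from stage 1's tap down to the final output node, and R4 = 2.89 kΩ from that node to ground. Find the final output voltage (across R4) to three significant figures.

V_out ≈ 5.46 V

Stage 2 presents R3+R4 = 3220 Ω as a load on stage 1's tap.
Stage 1's lower leg becomes R2‖(R3+R4) = 506.5 Ω, so V_mid = 12.8 × 506.5/1066 = 6.079 V.
Stage 2 is itself unloaded: V_out = V_mid × R4/(R3+R4) = 6.079 × 2890/3220 = 5.46 V.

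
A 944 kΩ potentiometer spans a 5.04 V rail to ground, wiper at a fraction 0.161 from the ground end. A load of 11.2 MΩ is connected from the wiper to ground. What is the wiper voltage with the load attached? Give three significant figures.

The wiper splits the pot into (1−α)R = 792.0 kΩ above and αR = 152.0 kΩ below.
Lower section ‖ load = 149.9 kΩ.
V_wiper = 5.04 × 149.9/(792.0 + 149.9) = 0.802 V.

V ≈ 0.802 V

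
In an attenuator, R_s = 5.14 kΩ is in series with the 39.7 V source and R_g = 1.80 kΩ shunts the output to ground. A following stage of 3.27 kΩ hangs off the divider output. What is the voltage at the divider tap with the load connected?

The load sits in parallel with R_g: R_g‖R_L = (1.80 × 3.27) / (1.80 + 3.27) = 1.161 kΩ.
V_out = 39.7 × 1.161 / (5.14 + 1.161) = 39.7 × 1.161/6.301 = 7.31 V.

V_out ≈ 7.31 V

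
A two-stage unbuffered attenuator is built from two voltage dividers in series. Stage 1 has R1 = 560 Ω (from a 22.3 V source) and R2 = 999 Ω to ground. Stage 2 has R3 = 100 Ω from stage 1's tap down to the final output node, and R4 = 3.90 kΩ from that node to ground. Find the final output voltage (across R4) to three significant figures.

V_out ≈ 12.8 V

Stage 2 presents R3+R4 = 4000 Ω as a load on stage 1's tap.
Stage 1's lower leg becomes R2‖(R3+R4) = 799.4 Ω, so V_mid = 22.3 × 799.4/1359 = 13.11 V.
Stage 2 is itself unloaded: V_out = V_mid × R4/(R3+R4) = 13.11 × 3900/4000 = 12.8 V.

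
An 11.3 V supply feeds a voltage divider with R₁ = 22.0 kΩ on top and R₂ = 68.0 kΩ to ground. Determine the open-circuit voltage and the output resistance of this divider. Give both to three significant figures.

V_th = 8.54 V, R_th = 16.6 kΩ

V_th is the open-circuit tap voltage: 11.3 × 68.0/(22.0 + 68.0) = 8.54 V.
With the supply zeroed, R₁ and R₂ appear in parallel from the tap: R_th = R₁‖R₂ = (22.0 × 68.0)/90.00 = 16.6 kΩ.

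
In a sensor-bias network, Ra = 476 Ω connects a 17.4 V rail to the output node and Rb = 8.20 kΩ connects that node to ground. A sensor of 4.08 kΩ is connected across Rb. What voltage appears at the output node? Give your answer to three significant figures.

The load sits in parallel with Rb: Rb‖R_L = (8200 × 4080) / (8200 + 4080) = 2724 Ω.
V_out = 17.4 × 2724 / (476 + 2724) = 17.4 × 2724/3200 = 14.8 V.

V_out ≈ 14.8 V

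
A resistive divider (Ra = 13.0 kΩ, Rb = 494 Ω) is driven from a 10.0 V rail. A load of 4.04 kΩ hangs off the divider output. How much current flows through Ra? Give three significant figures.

I ≈ 0.744 mA

Rb‖R_L = 440.2 Ω, so the source sees Ra + Rb‖R_L = 13440 Ω.
I = 10.0 V / 13440 Ω = 0.744 mA.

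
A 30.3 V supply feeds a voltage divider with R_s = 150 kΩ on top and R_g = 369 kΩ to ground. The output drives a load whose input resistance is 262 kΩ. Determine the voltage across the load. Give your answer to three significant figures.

The load sits in parallel with R_g: R_g‖R_L = (369 × 262) / (369 + 262) = 153.2 kΩ.
V_out = 30.3 × 153.2 / (150 + 153.2) = 30.3 × 153.2/303.2 = 15.3 V.

V_out ≈ 15.3 V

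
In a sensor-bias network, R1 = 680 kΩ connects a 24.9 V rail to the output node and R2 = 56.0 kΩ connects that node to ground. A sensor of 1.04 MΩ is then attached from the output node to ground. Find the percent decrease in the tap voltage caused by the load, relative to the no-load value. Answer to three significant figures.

4.74 %

The divider's output (Thévenin) resistance is R1‖R2 = 51.74 kΩ.
Fractional drop under load = R_th/(R_th + R_L) = 51.74 / (51.74 + 1040) = 0.04739.
So the output falls by 4.74 %.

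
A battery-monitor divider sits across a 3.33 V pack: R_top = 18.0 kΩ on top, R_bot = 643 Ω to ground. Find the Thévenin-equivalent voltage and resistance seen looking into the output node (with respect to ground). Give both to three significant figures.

V_th is the open-circuit tap voltage: 3.33 × 643/(18000 + 643) = 0.115 V.
With the supply zeroed, R_top and R_bot appear in parallel from the tap: R_th = R_top‖R_bot = (18000 × 643)/18640 = 621 Ω.

V_th = 0.115 V, R_th = 621 Ω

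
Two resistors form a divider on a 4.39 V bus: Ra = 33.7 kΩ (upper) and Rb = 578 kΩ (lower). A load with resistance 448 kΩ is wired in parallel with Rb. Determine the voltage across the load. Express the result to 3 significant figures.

V_out ≈ 3.87 V

The load sits in parallel with Rb: Rb‖R_L = (578 × 448) / (578 + 448) = 252.4 kΩ.
V_out = 4.39 × 252.4 / (33.7 + 252.4) = 4.39 × 252.4/286.1 = 3.87 V.
(Unloaded it would have been 4.15 V.)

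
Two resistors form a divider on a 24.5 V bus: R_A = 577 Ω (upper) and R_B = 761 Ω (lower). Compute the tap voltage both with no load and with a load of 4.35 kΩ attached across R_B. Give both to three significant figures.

Unloaded: 13.9 V; loaded: 13.0 V

Open-circuit: V = 24.5 × 761/(577 + 761) = 13.9 V.
With the load, R_B becomes R_B‖R_L = 647.7 Ω, so V = 24.5 × 647.7/1225 = 13.0 V.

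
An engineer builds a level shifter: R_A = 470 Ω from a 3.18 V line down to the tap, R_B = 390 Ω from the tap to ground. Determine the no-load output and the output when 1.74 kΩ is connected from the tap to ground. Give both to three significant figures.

Unloaded: 1.44 V; loaded: 1.28 V

Open-circuit: V = 3.18 × 390/(470 + 390) = 1.44 V.
With the load, R_B becomes R_B‖R_L = 318.6 Ω, so V = 3.18 × 318.6/788.6 = 1.28 V.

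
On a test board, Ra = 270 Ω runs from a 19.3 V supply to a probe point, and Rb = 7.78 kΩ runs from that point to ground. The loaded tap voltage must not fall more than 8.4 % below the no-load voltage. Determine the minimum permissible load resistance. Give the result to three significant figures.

R_L(min) ≈ 2.85 kΩ

Output resistance R_th = Ra‖Rb = (270 × 7780)/8050 = 260.9 Ω.
The fractional drop is R_th/(R_th + R_L); requiring this ≤ 0.0840 gives R_L ≥ R_th(1/0.0840 − 1) = 260.9 × 10.90 = 2.85 kΩ.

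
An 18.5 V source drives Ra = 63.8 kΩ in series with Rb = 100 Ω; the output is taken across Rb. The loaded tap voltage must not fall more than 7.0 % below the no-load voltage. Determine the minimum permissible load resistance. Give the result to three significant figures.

R_L(min) ≈ 1.33 kΩ

Output resistance R_th = Ra‖Rb = (63800 × 100)/63900 = 99.84 Ω.
The fractional drop is R_th/(R_th + R_L); requiring this ≤ 0.0700 gives R_L ≥ R_th(1/0.0700 − 1) = 99.84 × 13.29 = 1.33 kΩ.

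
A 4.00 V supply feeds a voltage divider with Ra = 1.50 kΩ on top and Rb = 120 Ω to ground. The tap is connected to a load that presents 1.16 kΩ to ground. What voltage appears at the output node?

V_out ≈ 0.270 V

The load sits in parallel with Rb: Rb‖R_L = (120 × 1160) / (120 + 1160) = 108.8 Ω.
V_out = 4.00 × 108.8 / (1500 + 108.8) = 4.00 × 108.8/1609 = 0.270 V.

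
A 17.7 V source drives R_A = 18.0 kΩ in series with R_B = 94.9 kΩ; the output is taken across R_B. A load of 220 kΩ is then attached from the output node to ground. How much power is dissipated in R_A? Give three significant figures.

P ≈ 0.794 mW

Total resistance from the source is R_A + (R_B‖R_L) = 84.30 kΩ, so I = 17.7/84.30 kΩ = 0.2100 mA.
P = I²·R_A = (0.2100 mA)² × 18.0 kΩ = 0.794 mW.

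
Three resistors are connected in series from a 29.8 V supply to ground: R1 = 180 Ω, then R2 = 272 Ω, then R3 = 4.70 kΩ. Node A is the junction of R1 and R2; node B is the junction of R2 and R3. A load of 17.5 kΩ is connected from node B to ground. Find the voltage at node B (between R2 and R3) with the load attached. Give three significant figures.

V ≈ 26.6 V

At node B, R3 is in parallel with the load: R3‖R_L = 3705 Ω.
Below node A the resistance is R2 + (R3‖R_L) = 3977 Ω, so V_A = 29.8 × 3977/4157 = 28.51 V.
Then V_B = V_A × (R3‖R_L)/(R2 + R3‖R_L) = 28.51 × 3705/3977 = 26.6 V.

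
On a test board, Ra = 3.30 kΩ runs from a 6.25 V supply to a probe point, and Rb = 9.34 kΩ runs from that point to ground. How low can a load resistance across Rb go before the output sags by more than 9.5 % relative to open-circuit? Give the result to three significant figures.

Output resistance R_th = Ra‖Rb = (3.30 × 9.34)/12.64 = 2.438 kΩ.
The fractional drop is R_th/(R_th + R_L); requiring this ≤ 0.0950 gives R_L ≥ R_th(1/0.0950 − 1) = 2.438 × 9.526 = 23.2 kΩ.

R_L(min) ≈ 23.2 kΩ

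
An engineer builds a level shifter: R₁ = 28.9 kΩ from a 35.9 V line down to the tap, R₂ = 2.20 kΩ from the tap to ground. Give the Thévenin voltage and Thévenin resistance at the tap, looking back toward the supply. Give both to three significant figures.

V_th = 2.54 V, R_th = 2.04 kΩ

V_th is the open-circuit tap voltage: 35.9 × 2.20/(28.9 + 2.20) = 2.54 V.
With the supply zeroed, R₁ and R₂ appear in parallel from the tap: R_th = R₁‖R₂ = (28.9 × 2.20)/31.10 = 2.04 kΩ.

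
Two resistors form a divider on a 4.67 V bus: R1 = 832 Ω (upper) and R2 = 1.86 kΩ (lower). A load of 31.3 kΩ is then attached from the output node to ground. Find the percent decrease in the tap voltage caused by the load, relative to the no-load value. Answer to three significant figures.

1.80 %

The divider's output (Thévenin) resistance is R1‖R2 = 574.9 Ω.
Fractional drop under load = R_th/(R_th + R_L) = 574.9 / (574.9 + 31300) = 0.01803.
So the output falls by 1.80 %.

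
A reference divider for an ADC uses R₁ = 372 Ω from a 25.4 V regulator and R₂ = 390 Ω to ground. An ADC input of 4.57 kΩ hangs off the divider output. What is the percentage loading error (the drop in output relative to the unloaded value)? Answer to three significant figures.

4.00 %

The divider's output (Thévenin) resistance is R₁‖R₂ = 190.4 Ω.
Fractional drop under load = R_th/(R_th + R_L) = 190.4 / (190.4 + 4570) = 0.04000.
So the output falls by 4.00 %.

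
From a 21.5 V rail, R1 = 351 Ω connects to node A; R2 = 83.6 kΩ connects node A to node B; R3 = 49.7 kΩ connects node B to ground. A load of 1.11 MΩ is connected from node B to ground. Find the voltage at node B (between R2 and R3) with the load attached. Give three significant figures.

V ≈ 7.78 V

At node B, R3 is in parallel with the load: R3‖R_L = 47570 Ω.
Below node A the resistance is R2 + (R3‖R_L) = 131200 Ω, so V_A = 21.5 × 131200/131500 = 21.44 V.
Then V_B = V_A × (R3‖R_L)/(R2 + R3‖R_L) = 21.44 × 47570/131200 = 7.78 V.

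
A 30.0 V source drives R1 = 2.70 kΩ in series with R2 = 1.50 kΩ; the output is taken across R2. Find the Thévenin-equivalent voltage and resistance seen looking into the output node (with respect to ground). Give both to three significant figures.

V_th = 10.7 V, R_th = 964 Ω

V_th is the open-circuit tap voltage: 30.0 × 1.50/(2.70 + 1.50) = 10.7 V.
With the supply zeroed, R1 and R2 appear in parallel from the tap: R_th = R1‖R2 = (2.70 × 1.50)/4.200 = 964 Ω.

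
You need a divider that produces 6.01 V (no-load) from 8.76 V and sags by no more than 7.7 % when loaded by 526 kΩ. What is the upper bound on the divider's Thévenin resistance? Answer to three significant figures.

R_th ≤ 43.9 kΩ

Loading drop = R_th/(R_th + R_L) ≤ 0.0770, so R_th ≤ R_L · ε/(1−ε) = 526 kΩ × 0.0770/0.9230 = 43.9 kΩ.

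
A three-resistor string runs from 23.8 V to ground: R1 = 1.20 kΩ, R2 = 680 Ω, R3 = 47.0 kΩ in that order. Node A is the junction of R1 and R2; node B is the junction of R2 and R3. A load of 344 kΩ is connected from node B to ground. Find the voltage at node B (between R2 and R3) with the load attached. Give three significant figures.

V ≈ 22.8 V

At node B, R3 is in parallel with the load: R3‖R_L = 41350 Ω.
Below node A the resistance is R2 + (R3‖R_L) = 42030 Ω, so V_A = 23.8 × 42030/43230 = 23.14 V.
Then V_B = V_A × (R3‖R_L)/(R2 + R3‖R_L) = 23.14 × 41350/42030 = 22.8 V.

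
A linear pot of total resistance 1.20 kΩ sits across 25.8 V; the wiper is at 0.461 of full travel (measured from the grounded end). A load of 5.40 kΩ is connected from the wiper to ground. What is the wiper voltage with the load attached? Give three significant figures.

The wiper splits the pot into (1−α)R = 646.8 Ω above and αR = 553.2 Ω below.
Lower section ‖ load = 501.8 Ω.
V_wiper = 25.8 × 501.8/(646.8 + 501.8) = 11.3 V.

V ≈ 11.3 V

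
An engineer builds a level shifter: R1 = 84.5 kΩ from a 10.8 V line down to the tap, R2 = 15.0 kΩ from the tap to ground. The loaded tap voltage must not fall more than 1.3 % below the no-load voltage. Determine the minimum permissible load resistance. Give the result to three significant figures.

Output resistance R_th = R1‖R2 = (84.5 × 15.0)/99.50 = 12.74 kΩ.
The fractional drop is R_th/(R_th + R_L); requiring this ≤ 0.0130 gives R_L ≥ R_th(1/0.0130 − 1) = 12.74 × 75.92 = 967 kΩ.

R_L(min) ≈ 967 kΩ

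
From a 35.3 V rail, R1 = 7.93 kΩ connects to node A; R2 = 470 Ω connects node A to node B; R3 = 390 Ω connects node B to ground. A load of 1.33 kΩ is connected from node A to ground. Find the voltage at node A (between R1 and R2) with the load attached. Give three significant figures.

Below node A the series string R2+R3 = 860.0 Ω sits in parallel with the 1330 Ω load: 522.3 Ω.
V_A = 35.3 × 522.3/(7930 + 522.3) = 2.18 V.

V ≈ 2.18 V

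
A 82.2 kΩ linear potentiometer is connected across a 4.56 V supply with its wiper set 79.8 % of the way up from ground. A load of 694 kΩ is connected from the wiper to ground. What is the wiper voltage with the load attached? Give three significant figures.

The wiper splits the pot into (1−α)R = 16.60 kΩ above and αR = 65.60 kΩ below.
Lower section ‖ load = 59.93 kΩ.
V_wiper = 4.56 × 59.93/(16.60 + 59.93) = 3.57 V.

V ≈ 3.57 V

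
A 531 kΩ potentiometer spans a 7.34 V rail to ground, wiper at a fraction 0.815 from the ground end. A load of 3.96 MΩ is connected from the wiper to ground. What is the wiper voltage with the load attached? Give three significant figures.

The wiper splits the pot into (1−α)R = 98.24 kΩ above and αR = 432.8 kΩ below.
Lower section ‖ load = 390.1 kΩ.
V_wiper = 7.34 × 390.1/(98.24 + 390.1) = 5.86 V.

V ≈ 5.86 V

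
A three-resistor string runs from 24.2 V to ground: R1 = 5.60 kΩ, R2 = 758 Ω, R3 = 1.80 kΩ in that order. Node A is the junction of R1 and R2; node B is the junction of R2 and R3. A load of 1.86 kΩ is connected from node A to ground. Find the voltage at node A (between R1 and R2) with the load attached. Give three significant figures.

Below node A the series string R2+R3 = 2558 Ω sits in parallel with the 1860 Ω load: 1077 Ω.
V_A = 24.2 × 1077/(5600 + 1077) = 3.90 V.

V ≈ 3.90 V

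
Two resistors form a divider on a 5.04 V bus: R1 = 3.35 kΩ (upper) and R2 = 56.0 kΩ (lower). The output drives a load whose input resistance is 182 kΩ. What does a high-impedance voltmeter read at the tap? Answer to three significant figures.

The load sits in parallel with R2: R2‖R_L = (56.0 × 182) / (56.0 + 182) = 42.82 kΩ.
V_out = 5.04 × 42.82 / (3.35 + 42.82) = 5.04 × 42.82/46.17 = 4.67 V.

V_out ≈ 4.67 V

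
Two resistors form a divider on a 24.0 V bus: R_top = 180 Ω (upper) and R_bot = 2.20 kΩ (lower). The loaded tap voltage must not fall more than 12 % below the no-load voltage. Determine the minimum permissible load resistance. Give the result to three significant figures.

Output resistance R_th = R_top‖R_bot = (180 × 2200)/2380 = 166.4 Ω.
The fractional drop is R_th/(R_th + R_L); requiring this ≤ 0.120 gives R_L ≥ R_th(1/0.120 − 1) = 166.4 × 7.333 = 1.22 kΩ.

R_L(min) ≈ 1.22 kΩ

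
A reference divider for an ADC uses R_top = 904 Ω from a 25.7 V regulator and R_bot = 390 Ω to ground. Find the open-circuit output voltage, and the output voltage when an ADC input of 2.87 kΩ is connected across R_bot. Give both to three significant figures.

Open-circuit: V = 25.7 × 390/(904 + 390) = 7.75 V.
With the load, R_bot becomes R_bot‖R_L = 343.3 Ω, so V = 25.7 × 343.3/1247 = 7.07 V.

Unloaded: 7.75 V; loaded: 7.07 V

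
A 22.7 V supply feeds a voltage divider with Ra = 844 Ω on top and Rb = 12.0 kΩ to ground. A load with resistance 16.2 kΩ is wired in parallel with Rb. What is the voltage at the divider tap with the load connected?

V_out ≈ 20.2 V

The load sits in parallel with Rb: Rb‖R_L = (12000 × 16200) / (12000 + 16200) = 6894 Ω.
V_out = 22.7 × 6894 / (844 + 6894) = 22.7 × 6894/7738 = 20.2 V.
(Unloaded it would have been 21.2 V.)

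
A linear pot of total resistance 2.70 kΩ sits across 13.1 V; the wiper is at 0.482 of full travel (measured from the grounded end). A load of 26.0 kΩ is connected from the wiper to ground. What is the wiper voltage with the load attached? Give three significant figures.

The wiper splits the pot into (1−α)R = 1.399 kΩ above and αR = 1.301 kΩ below.
Lower section ‖ load = 1.239 kΩ.
V_wiper = 13.1 × 1.239/(1.399 + 1.239) = 6.15 V.

V ≈ 6.15 V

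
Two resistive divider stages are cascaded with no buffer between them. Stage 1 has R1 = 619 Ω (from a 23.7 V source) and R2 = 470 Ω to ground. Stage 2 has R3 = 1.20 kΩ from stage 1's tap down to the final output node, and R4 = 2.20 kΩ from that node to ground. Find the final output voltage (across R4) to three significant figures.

V_out ≈ 6.14 V

Stage 2 presents R3+R4 = 3400 Ω as a load on stage 1's tap.
Stage 1's lower leg becomes R2‖(R3+R4) = 412.9 Ω, so V_mid = 23.7 × 412.9/1032 = 9.483 V.
Stage 2 is itself unloaded: V_out = V_mid × R4/(R3+R4) = 9.483 × 2200/3400 = 6.14 V.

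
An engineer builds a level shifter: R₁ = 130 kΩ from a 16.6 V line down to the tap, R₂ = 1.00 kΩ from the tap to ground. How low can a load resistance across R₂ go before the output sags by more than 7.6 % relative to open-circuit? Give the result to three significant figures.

R_L(min) ≈ 12.1 kΩ

Output resistance R_th = R₁‖R₂ = (130000 × 1000)/131000 = 992.4 Ω.
The fractional drop is R_th/(R_th + R_L); requiring this ≤ 0.0760 gives R_L ≥ R_th(1/0.0760 − 1) = 992.4 × 12.16 = 12.1 kΩ.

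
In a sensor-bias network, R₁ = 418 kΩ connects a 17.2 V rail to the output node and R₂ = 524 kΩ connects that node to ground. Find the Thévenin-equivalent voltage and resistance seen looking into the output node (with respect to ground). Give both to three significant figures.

V_th = 9.57 V, R_th = 233 kΩ

V_th is the open-circuit tap voltage: 17.2 × 524/(418 + 524) = 9.57 V.
With the supply zeroed, R₁ and R₂ appear in parallel from the tap: R_th = R₁‖R₂ = (418 × 524)/942.0 = 233 kΩ.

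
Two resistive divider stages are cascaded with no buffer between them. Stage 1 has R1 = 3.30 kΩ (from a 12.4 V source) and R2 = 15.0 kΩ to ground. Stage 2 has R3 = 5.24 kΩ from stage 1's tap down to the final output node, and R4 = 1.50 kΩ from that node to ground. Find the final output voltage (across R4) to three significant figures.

Stage 2 presents R3+R4 = 6.740 kΩ as a load on stage 1's tap.
Stage 1's lower leg becomes R2‖(R3+R4) = 4.650 kΩ, so V_mid = 12.4 × 4.650/7.950 = 7.253 V.
Stage 2 is itself unloaded: V_out = V_mid × R4/(R3+R4) = 7.253 × 1.50/6.740 = 1.61 V.

V_out ≈ 1.61 V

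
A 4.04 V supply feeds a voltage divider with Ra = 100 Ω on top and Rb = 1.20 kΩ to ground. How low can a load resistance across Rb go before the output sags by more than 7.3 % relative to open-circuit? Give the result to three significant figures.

R_L(min) ≈ 1.17 kΩ

Output resistance R_th = Ra‖Rb = (100 × 1200)/1300 = 92.31 Ω.
The fractional drop is R_th/(R_th + R_L); requiring this ≤ 0.0730 gives R_L ≥ R_th(1/0.0730 − 1) = 92.31 × 12.70 = 1.17 kΩ.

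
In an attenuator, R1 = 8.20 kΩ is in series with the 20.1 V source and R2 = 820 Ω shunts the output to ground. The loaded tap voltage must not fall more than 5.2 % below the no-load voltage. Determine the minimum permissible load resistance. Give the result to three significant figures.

R_L(min) ≈ 13.6 kΩ

Output resistance R_th = R1‖R2 = (8200 × 820)/9020 = 745.5 Ω.
The fractional drop is R_th/(R_th + R_L); requiring this ≤ 0.0520 gives R_L ≥ R_th(1/0.0520 − 1) = 745.5 × 18.23 = 13.6 kΩ.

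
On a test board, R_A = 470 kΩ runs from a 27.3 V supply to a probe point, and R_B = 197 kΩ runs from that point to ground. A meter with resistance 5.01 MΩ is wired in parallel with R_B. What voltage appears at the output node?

V_out ≈ 7.85 V

The load sits in parallel with R_B: R_B‖R_L = (197 × 5010) / (197 + 5010) = 189.5 kΩ.
V_out = 27.3 × 189.5 / (470 + 189.5) = 27.3 × 189.5/659.5 = 7.85 V.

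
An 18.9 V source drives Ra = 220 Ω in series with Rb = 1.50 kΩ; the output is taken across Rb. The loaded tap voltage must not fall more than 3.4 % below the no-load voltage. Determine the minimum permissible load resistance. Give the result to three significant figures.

Output resistance R_th = Ra‖Rb = (220 × 1500)/1720 = 191.9 Ω.
The fractional drop is R_th/(R_th + R_L); requiring this ≤ 0.0340 gives R_L ≥ R_th(1/0.0340 − 1) = 191.9 × 28.41 = 5.45 kΩ.

R_L(min) ≈ 5.45 kΩ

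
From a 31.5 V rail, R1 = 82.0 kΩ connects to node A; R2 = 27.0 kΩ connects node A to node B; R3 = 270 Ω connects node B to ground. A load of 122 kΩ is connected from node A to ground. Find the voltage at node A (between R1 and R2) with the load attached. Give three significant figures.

Below node A the series string R2+R3 = 27270 Ω sits in parallel with the 122000 Ω load: 22290 Ω.
V_A = 31.5 × 22290/(82000 + 22290) = 6.73 V.

V ≈ 6.73 V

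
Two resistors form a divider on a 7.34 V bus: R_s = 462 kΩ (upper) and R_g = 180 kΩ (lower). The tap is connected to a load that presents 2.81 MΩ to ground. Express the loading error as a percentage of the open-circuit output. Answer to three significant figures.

The divider's output (Thévenin) resistance is R_s‖R_g = 129.5 kΩ.
Fractional drop under load = R_th/(R_th + R_L) = 129.5 / (129.5 + 2810) = 0.04407.
So the output falls by 4.41 %.

4.41 %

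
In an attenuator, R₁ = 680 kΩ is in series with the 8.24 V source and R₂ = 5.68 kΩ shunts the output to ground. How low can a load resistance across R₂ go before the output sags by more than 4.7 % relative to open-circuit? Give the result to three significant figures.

Output resistance R_th = R₁‖R₂ = (680 × 5.68)/685.7 = 5.633 kΩ.
The fractional drop is R_th/(R_th + R_L); requiring this ≤ 0.0470 gives R_L ≥ R_th(1/0.0470 − 1) = 5.633 × 20.28 = 114 kΩ.

R_L(min) ≈ 114 kΩ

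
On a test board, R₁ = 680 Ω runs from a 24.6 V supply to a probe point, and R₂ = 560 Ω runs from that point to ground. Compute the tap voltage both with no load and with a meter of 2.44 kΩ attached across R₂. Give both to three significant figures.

Unloaded: 11.1 V; loaded: 9.87 V

Open-circuit: V = 24.6 × 560/(680 + 560) = 11.1 V.
With the load, R₂ becomes R₂‖R_L = 455.5 Ω, so V = 24.6 × 455.5/1135 = 9.87 V.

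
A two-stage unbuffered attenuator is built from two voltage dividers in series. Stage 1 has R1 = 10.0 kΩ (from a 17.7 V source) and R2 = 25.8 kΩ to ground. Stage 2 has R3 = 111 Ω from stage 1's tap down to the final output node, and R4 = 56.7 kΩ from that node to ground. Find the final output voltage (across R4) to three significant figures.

Stage 2 presents R3+R4 = 56810 Ω as a load on stage 1's tap.
Stage 1's lower leg becomes R2‖(R3+R4) = 17740 Ω, so V_mid = 17.7 × 17740/27740 = 11.32 V.
Stage 2 is itself unloaded: V_out = V_mid × R4/(R3+R4) = 11.32 × 56700/56810 = 11.3 V.

V_out ≈ 11.3 V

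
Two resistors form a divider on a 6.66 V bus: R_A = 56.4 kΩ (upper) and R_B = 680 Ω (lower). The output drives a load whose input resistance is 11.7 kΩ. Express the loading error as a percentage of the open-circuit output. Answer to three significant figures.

5.43 %

The divider's output (Thévenin) resistance is R_A‖R_B = 671.9 Ω.
Fractional drop under load = R_th/(R_th + R_L) = 671.9 / (671.9 + 11700) = 0.05431.
So the output falls by 5.43 %.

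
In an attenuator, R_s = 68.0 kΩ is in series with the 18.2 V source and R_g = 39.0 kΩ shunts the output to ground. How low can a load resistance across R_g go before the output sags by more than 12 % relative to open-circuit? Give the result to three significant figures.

R_L(min) ≈ 182 kΩ

Output resistance R_th = R_s‖R_g = (68.0 × 39.0)/107.0 = 24.79 kΩ.
The fractional drop is R_th/(R_th + R_L); requiring this ≤ 0.120 gives R_L ≥ R_th(1/0.120 − 1) = 24.79 × 7.333 = 182 kΩ.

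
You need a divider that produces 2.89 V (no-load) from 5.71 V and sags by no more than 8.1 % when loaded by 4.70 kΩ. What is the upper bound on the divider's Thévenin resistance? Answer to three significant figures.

R_th ≤ 414 Ω

Loading drop = R_th/(R_th + R_L) ≤ 0.0810, so R_th ≤ R_L · ε/(1−ε) = 4.70 kΩ × 0.0810/0.9190 = 414 Ω.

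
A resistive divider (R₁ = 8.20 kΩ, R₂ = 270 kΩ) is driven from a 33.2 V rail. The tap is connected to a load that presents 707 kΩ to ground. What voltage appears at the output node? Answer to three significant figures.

V_out ≈ 31.9 V

The load sits in parallel with R₂: R₂‖R_L = (270 × 707) / (270 + 707) = 195.4 kΩ.
V_out = 33.2 × 195.4 / (8.20 + 195.4) = 33.2 × 195.4/203.6 = 31.9 V.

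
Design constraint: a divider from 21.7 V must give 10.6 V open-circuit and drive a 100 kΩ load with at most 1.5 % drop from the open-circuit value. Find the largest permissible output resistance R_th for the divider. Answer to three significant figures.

Loading drop = R_th/(R_th + R_L) ≤ 0.0150, so R_th ≤ R_L · ε/(1−ε) = 100 kΩ × 0.0150/0.9850 = 1.52 kΩ.
(Any R1, R2 with R2/(R1+R2) = 0.488 and R1‖R2 ≤ 1.52 kΩ will meet the spec.)

R_th ≤ 1.52 kΩ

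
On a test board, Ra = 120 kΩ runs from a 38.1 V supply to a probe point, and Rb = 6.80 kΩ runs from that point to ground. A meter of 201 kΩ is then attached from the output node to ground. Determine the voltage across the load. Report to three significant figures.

The load sits in parallel with Rb: Rb‖R_L = (6.80 × 201) / (6.80 + 201) = 6.577 kΩ.
V_out = 38.1 × 6.577 / (120 + 6.577) = 38.1 × 6.577/126.6 = 1.98 V.

V_out ≈ 1.98 V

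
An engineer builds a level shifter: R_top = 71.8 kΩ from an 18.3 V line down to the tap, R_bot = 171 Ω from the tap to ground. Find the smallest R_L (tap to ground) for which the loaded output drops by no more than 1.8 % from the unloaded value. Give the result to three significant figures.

R_L(min) ≈ 9.31 kΩ

Output resistance R_th = R_top‖R_bot = (71800 × 171)/71970 = 170.6 Ω.
The fractional drop is R_th/(R_th + R_L); requiring this ≤ 0.0180 gives R_L ≥ R_th(1/0.0180 − 1) = 170.6 × 54.56 = 9.31 kΩ.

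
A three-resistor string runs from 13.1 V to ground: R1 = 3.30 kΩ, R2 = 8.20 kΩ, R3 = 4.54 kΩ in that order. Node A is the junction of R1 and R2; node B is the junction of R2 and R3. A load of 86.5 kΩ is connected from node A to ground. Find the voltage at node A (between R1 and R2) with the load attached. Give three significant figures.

V ≈ 10.1 V

Below node A the series string R2+R3 = 12.74 kΩ sits in parallel with the 86.5 kΩ load: 11.10 kΩ.
V_A = 13.1 × 11.10/(3.30 + 11.10) = 10.1 V.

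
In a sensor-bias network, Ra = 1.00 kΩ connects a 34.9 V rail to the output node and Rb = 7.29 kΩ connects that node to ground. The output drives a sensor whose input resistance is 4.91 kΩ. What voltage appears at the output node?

The load sits in parallel with Rb: Rb‖R_L = (7.29 × 4.91) / (7.29 + 4.91) = 2.934 kΩ.
V_out = 34.9 × 2.934 / (1.00 + 2.934) = 34.9 × 2.934/3.934 = 26.0 V.

V_out ≈ 26.0 V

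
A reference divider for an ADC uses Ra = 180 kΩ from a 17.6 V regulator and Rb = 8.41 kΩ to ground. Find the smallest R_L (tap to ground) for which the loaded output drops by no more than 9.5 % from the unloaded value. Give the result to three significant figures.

Output resistance R_th = Ra‖Rb = (180 × 8.41)/188.4 = 8.035 kΩ.
The fractional drop is R_th/(R_th + R_L); requiring this ≤ 0.0950 gives R_L ≥ R_th(1/0.0950 − 1) = 8.035 × 9.526 = 76.5 kΩ.

R_L(min) ≈ 76.5 kΩ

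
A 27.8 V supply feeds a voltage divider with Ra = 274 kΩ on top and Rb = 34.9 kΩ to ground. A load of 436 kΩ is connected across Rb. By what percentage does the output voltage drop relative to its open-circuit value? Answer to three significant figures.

6.63 %

The divider's output (Thévenin) resistance is Ra‖Rb = 30.96 kΩ.
Fractional drop under load = R_th/(R_th + R_L) = 30.96 / (30.96 + 436) = 0.06630.
So the output falls by 6.63 %.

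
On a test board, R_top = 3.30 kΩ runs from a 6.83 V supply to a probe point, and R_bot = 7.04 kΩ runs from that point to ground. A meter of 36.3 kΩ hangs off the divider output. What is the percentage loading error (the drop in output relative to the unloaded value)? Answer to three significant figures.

The divider's output (Thévenin) resistance is R_top‖R_bot = 2.247 kΩ.
Fractional drop under load = R_th/(R_th + R_L) = 2.247 / (2.247 + 36.3) = 0.05829.
So the output falls by 5.83 %.

5.83 %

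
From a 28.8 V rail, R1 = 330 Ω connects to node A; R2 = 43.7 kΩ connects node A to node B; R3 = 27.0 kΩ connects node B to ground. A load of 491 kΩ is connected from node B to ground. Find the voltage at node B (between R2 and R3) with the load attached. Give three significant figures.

At node B, R3 is in parallel with the load: R3‖R_L = 25590 Ω.
Below node A the resistance is R2 + (R3‖R_L) = 69290 Ω, so V_A = 28.8 × 69290/69620 = 28.66 V.
Then V_B = V_A × (R3‖R_L)/(R2 + R3‖R_L) = 28.66 × 25590/69290 = 10.6 V.

V ≈ 10.6 V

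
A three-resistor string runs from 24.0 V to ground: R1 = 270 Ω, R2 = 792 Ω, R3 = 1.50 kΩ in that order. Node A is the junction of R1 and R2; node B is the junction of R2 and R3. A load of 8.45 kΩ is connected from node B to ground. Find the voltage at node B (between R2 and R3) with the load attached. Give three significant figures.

V ≈ 13.1 V

At node B, R3 is in parallel with the load: R3‖R_L = 1274 Ω.
Below node A the resistance is R2 + (R3‖R_L) = 2066 Ω, so V_A = 24.0 × 2066/2336 = 21.23 V.
Then V_B = V_A × (R3‖R_L)/(R2 + R3‖R_L) = 21.23 × 1274/2066 = 13.1 V.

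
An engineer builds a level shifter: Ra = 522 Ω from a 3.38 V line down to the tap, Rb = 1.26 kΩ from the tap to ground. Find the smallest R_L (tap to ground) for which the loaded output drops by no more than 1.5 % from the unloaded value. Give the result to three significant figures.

Output resistance R_th = Ra‖Rb = (522 × 1260)/1782 = 369.1 Ω.
The fractional drop is R_th/(R_th + R_L); requiring this ≤ 0.0150 gives R_L ≥ R_th(1/0.0150 − 1) = 369.1 × 65.67 = 24.2 kΩ.

R_L(min) ≈ 24.2 kΩ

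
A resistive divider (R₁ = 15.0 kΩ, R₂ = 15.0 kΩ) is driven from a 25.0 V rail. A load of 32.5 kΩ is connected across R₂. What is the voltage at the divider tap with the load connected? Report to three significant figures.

The load sits in parallel with R₂: R₂‖R_L = (15.0 × 32.5) / (15.0 + 32.5) = 10.26 kΩ.
V_out = 25.0 × 10.26 / (15.0 + 10.26) = 25.0 × 10.26/25.26 = 10.2 V.

V_out ≈ 10.2 V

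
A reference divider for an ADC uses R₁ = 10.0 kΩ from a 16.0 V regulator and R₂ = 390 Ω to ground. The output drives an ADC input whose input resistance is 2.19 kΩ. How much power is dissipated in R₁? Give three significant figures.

P ≈ 24.0 mW

Total resistance from the source is R₁ + (R₂‖R_L) = 10330 Ω, so I = 16.0/10330 Ω = 1.549 mA.
P = I²·R₁ = (1.549 mA)² × 10.0 kΩ = 24.0 mW.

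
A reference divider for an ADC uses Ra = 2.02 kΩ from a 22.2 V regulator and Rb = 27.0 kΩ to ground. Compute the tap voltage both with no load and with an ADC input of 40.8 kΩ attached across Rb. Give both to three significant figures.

Unloaded: 20.7 V; loaded: 19.7 V

Open-circuit: V = 22.2 × 27.0/(2.02 + 27.0) = 20.7 V.
With the load, Rb becomes Rb‖R_L = 16.25 kΩ, so V = 22.2 × 16.25/18.27 = 19.7 V.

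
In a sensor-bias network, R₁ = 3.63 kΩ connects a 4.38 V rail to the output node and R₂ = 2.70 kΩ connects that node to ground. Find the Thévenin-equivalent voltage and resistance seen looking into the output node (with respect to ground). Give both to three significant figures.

V_th is the open-circuit tap voltage: 4.38 × 2.70/(3.63 + 2.70) = 1.87 V.
With the supply zeroed, R₁ and R₂ appear in parallel from the tap: R_th = R₁‖R₂ = (3.63 × 2.70)/6.330 = 1.55 kΩ.

V_th = 1.87 V, R_th = 1.55 kΩ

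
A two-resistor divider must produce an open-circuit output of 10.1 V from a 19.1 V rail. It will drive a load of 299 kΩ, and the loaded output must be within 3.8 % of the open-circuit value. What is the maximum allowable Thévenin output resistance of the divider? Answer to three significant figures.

Loading drop = R_th/(R_th + R_L) ≤ 0.0380, so R_th ≤ R_L · ε/(1−ε) = 299 kΩ × 0.0380/0.9620 = 11.8 kΩ.

R_th ≤ 11.8 kΩ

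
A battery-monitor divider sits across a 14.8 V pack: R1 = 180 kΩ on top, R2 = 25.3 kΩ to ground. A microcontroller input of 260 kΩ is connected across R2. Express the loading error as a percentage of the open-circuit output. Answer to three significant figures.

The divider's output (Thévenin) resistance is R1‖R2 = 22.18 kΩ.
Fractional drop under load = R_th/(R_th + R_L) = 22.18 / (22.18 + 260) = 0.07861.
So the output falls by 7.86 %.

7.86 %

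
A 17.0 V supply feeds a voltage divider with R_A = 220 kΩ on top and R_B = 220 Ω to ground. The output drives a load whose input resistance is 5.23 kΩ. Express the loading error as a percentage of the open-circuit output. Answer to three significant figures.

4.03 %

The divider's output (Thévenin) resistance is R_A‖R_B = 219.8 Ω.
Fractional drop under load = R_th/(R_th + R_L) = 219.8 / (219.8 + 5230) = 0.04033.
So the output falls by 4.03 %.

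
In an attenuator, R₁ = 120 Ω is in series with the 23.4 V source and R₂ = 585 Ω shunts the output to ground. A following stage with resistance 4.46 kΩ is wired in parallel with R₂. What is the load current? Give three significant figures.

R₂‖R_L = 517.2 Ω; V_out = 23.4 × 517.2/637.2 = 18.99 V.
I_L = V_out / R_L = 18.99 / 4.46 kΩ = 4.26 mA.

I_L ≈ 4.26 mA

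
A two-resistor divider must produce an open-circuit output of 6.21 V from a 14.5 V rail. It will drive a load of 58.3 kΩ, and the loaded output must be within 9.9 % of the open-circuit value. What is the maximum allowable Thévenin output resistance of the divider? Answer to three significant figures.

R_th ≤ 6.41 kΩ

Loading drop = R_th/(R_th + R_L) ≤ 0.0990, so R_th ≤ R_L · ε/(1−ε) = 58.3 kΩ × 0.0990/0.9010 = 6.41 kΩ.
(Any R1, R2 with R2/(R1+R2) = 0.428 and R1‖R2 ≤ 6.41 kΩ will meet the spec.)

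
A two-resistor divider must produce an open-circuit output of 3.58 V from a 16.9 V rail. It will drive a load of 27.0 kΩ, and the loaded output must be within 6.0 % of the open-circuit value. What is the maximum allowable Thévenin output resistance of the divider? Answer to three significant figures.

Loading drop = R_th/(R_th + R_L) ≤ 0.0600, so R_th ≤ R_L · ε/(1−ε) = 27.0 kΩ × 0.0600/0.9400 = 1.72 kΩ.

R_th ≤ 1.72 kΩ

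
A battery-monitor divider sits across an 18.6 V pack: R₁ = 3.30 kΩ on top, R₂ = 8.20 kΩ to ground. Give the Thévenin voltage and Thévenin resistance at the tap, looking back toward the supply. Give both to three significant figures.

V_th is the open-circuit tap voltage: 18.6 × 8.20/(3.30 + 8.20) = 13.3 V.
With the supply zeroed, R₁ and R₂ appear in parallel from the tap: R_th = R₁‖R₂ = (3.30 × 8.20)/11.50 = 2.35 kΩ.

V_th = 13.3 V, R_th = 2.35 kΩ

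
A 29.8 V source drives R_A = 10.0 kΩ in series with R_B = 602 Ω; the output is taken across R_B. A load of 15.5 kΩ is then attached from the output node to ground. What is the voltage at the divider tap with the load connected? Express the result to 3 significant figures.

The load sits in parallel with R_B: R_B‖R_L = (602 × 15500) / (602 + 15500) = 579.5 Ω.
V_out = 29.8 × 579.5 / (10000 + 579.5) = 29.8 × 579.5/10580 = 1.63 V.

V_out ≈ 1.63 V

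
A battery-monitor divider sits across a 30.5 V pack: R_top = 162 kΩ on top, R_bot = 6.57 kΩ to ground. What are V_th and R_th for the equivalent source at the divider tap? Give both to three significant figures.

V_th = 1.19 V, R_th = 6.31 kΩ

V_th is the open-circuit tap voltage: 30.5 × 6.57/(162 + 6.57) = 1.19 V.
With the supply zeroed, R_top and R_bot appear in parallel from the tap: R_th = R_top‖R_bot = (162 × 6.57)/168.6 = 6.31 kΩ.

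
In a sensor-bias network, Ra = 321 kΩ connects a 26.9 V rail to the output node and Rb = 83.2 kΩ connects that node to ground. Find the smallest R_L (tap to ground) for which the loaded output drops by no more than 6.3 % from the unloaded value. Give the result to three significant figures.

R_L(min) ≈ 983 kΩ

Output resistance R_th = Ra‖Rb = (321 × 83.2)/404.2 = 66.07 kΩ.
The fractional drop is R_th/(R_th + R_L); requiring this ≤ 0.0630 gives R_L ≥ R_th(1/0.0630 − 1) = 66.07 × 14.87 = 983 kΩ.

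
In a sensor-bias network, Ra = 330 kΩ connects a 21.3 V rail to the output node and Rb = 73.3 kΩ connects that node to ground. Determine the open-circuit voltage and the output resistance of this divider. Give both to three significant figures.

V_th is the open-circuit tap voltage: 21.3 × 73.3/(330 + 73.3) = 3.87 V.
With the supply zeroed, Ra and Rb appear in parallel from the tap: R_th = Ra‖Rb = (330 × 73.3)/403.3 = 60.0 kΩ.

V_th = 3.87 V, R_th = 60.0 kΩ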